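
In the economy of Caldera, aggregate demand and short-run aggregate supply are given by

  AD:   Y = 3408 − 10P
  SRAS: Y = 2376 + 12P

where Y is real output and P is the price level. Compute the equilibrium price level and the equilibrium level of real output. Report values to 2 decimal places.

Set AD = SRAS: 3408 − 10P = 2376 + 12P, so 1032 = 22P and P = 46.91.
Substituting into AD, Y = 3408 − 10P = 2938.91.

P = 46.91, Y = 2938.91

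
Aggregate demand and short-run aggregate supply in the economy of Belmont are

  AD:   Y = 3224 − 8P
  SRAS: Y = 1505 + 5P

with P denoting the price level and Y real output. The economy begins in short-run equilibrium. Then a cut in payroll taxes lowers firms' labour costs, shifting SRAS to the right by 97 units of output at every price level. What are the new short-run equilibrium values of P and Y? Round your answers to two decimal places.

P = 124.77, Y = 2225.85

This is a positive supply shock: SRAS shifts right.
New SRAS: Y = 1602 + 5P.
Set AD = SRAS: 3224 − 8P = 1602 + 5P, so 1622 = 13P and P = 124.77.
Substituting into AD, Y = 2225.85.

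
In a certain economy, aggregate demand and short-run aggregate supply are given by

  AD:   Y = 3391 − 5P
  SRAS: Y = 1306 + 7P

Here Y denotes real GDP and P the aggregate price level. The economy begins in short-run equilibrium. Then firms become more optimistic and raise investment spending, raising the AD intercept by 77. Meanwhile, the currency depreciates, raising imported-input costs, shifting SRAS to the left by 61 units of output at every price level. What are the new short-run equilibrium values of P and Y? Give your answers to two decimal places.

P = 185.25, Y = 2541.75

After both shocks: AD is Y = 3468 − 5P and SRAS is Y = 1245 + 7P.
Setting them equal: 2223 = 12P, so P = 185.25.
Substituting into AD, Y = 2541.75.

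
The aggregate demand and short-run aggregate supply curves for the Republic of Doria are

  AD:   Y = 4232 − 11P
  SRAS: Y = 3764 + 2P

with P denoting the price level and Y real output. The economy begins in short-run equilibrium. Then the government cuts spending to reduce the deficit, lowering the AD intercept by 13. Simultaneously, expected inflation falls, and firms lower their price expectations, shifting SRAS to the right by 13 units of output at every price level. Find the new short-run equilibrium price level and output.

P = 34, Y = 3845

After both shocks: AD is Y = 4219 − 11P and SRAS is Y = 3777 + 2P.
Setting them equal: 442 = 13P, so P = 34.
Y = 4219 − 11·34 = 3845.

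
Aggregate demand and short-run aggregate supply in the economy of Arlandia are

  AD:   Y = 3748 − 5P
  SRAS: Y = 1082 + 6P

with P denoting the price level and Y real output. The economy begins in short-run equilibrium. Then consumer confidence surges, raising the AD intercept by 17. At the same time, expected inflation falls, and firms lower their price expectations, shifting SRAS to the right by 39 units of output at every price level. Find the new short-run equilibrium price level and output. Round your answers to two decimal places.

After both shocks: AD is Y = 3765 − 5P and SRAS is Y = 1121 + 6P.
Setting them equal: 2644 = 11P, so P = 240.36.
Substituting into AD, Y = 2563.18.

P = 240.36, Y = 2563.18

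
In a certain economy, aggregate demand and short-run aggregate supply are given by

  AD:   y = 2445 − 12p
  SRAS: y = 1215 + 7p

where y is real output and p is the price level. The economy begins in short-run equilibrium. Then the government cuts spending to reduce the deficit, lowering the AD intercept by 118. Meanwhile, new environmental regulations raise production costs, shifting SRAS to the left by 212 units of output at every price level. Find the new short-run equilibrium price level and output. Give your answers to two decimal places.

After both shocks: AD is y = 2327 − 12p and SRAS is y = 1003 + 7p.
Setting them equal: 1324 = 19p, so p = 69.68.
Substituting into AD, y = 1490.79.

p = 69.68, y = 1490.79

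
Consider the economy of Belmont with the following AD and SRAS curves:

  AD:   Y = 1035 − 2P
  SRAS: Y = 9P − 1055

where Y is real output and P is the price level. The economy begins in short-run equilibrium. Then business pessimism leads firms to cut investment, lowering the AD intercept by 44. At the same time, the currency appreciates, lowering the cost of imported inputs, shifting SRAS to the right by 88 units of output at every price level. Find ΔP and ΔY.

ΔP = -12, ΔY = -20

After both shocks: AD is Y = 991 − 2P and SRAS is Y = 9P − 967.
Setting them equal: 1958 = 11P, so P = 178.
Y = 991 − 2·178 = 635.
Initially P = 190, Y = 655, so ΔP = -12 and ΔY = -20.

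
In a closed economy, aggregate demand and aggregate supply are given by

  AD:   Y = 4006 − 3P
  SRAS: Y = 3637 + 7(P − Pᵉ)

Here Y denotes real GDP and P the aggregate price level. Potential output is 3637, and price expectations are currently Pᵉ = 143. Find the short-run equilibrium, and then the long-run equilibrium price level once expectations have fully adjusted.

Short run: P = 137, Y = 3595. Long run: P = 123.

Short run: with Pᵉ = 143, SRAS is Y = 2636 + 7P. Setting AD = SRAS gives 1370 = 10P, so P = 137 and Y = 4006 − 3·137 = 3595.
Output 3595 is below potential 3637, so over time expected prices fall and SRAS shifts right until Y returns to 3637.
Long run: Y = 3637 on the AD curve gives 3637 = 4006 − 3P, so P = 123.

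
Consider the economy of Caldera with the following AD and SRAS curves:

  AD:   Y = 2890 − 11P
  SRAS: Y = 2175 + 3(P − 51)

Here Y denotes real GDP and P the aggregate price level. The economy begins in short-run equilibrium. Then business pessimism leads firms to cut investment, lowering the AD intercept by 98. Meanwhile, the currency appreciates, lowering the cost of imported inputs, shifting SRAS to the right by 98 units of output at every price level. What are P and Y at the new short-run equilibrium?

After both shocks: AD is Y = 2792 − 11P and SRAS is Y = 2120 + 3P.
Setting them equal: 672 = 14P, so P = 48.
Y = 2792 − 11·48 = 2264.

P = 48, Y = 2264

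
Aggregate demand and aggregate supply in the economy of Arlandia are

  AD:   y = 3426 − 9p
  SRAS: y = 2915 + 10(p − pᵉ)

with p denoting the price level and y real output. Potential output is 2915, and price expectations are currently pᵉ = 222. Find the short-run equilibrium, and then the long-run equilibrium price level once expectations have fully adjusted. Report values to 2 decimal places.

Short run: with pᵉ = 222, SRAS is y = 695 + 10p. Setting AD = SRAS gives 2731 = 19p, so p = 143.74 and y = 3426 − 9p = 2132.37.
Output 2132.37 is below potential 2915, so over time expected prices fall and SRAS shifts right until y returns to 2915.
Long run: y = 2915 on the AD curve gives 2915 = 3426 − 9p, so p = 56.78.

Short run: p = 143.74, y = 2132.37. Long run: p = 56.78.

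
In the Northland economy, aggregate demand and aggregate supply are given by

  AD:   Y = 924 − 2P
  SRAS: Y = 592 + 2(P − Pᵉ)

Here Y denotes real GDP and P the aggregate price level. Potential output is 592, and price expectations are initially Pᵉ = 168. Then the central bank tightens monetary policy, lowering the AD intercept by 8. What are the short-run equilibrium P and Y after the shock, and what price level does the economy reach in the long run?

AD shifts left: new AD is Y = 916 − 2P. With Pᵉ = 168, SRAS is Y = 256 + 2P.
Short run: 916 − 2P = 256 + 2P gives 660 = 4P, so P = 165 and Y = 916 − 2·165 = 586.
Y = 586 is below potential 592; expectations adjust and SRAS shifts right until Y = 592.
Long run: on the new AD curve, 592 = 916 − 2P gives P = 162.

Short run: P = 165, Y = 586. Long run: P = 162.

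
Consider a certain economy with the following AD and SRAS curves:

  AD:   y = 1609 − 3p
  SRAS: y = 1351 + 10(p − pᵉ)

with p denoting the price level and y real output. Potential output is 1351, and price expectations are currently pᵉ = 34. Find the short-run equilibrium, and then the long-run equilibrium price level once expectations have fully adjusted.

Short run: p = 46, y = 1471. Long run: p = 86.

Short run: with pᵉ = 34, SRAS is y = 1011 + 10p. Setting AD = SRAS gives 598 = 13p, so p = 46 and y = 1609 − 3·46 = 1471.
Output 1471 is above potential 1351, so over time expected prices rise and SRAS shifts left until y returns to 1351.
Long run: y = 1351 on the AD curve gives 1351 = 1609 − 3p, so p = 86.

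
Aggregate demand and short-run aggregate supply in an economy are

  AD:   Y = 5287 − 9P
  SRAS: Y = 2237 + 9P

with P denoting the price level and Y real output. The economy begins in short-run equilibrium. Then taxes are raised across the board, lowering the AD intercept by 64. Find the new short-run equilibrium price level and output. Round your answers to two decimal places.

P = 165.89, Y = 3730.00

This is a negative demand shock: AD shifts left.
New AD: Y = 5223 − 9P.
Set AD = SRAS: 5223 − 9P = 2237 + 9P, so 2986 = 18P and P = 165.89.
Substituting into AD, Y = 3730.00.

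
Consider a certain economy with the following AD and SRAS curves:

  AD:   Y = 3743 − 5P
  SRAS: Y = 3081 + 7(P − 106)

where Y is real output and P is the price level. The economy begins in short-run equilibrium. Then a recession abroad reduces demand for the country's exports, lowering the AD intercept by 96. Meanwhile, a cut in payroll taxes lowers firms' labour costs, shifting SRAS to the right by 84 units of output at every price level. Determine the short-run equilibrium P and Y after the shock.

After both shocks: AD is Y = 3647 − 5P and SRAS is Y = 2423 + 7P.
Setting them equal: 1224 = 12P, so P = 102.
Y = 3647 − 5·102 = 3137.

P = 102, Y = 3137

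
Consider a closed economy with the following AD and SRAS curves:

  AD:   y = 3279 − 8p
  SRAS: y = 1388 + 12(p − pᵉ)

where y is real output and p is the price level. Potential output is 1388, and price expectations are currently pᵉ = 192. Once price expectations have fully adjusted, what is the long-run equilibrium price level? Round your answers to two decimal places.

Short run: with pᵉ = 192, SRAS is y = 12p − 916. Setting AD = SRAS gives 4195 = 20p, so p = 209.75 and y = 3279 − 8p = 1601.00.
Output 1601.00 is above potential 1388, so over time expected prices rise and SRAS shifts left until y returns to 1388.
Long run: y = 1388 on the AD curve gives 1388 = 3279 − 8p, so p = 236.38.

Long-run p = 236.38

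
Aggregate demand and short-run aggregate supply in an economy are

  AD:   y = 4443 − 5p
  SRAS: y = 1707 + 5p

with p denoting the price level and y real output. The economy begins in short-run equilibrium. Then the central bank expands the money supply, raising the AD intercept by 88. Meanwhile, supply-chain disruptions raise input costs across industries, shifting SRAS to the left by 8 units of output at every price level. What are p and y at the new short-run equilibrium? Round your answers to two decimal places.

p = 283.20, y = 3115.00

After both shocks: AD is y = 4531 − 5p and SRAS is y = 1699 + 5p.
Setting them equal: 2832 = 10p, so p = 283.20.
Substituting into AD, y = 3115.00.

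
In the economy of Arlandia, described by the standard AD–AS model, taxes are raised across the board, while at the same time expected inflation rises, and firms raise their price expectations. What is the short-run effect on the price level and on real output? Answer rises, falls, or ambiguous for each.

The first event is a negative demand shock: AD shifts left, which by itself pushes P down and Y down.
The second is an adverse supply shock: SRAS shifts left, which by itself pushes P up and Y down.
The two shocks push P in opposite directions, so the effect on P is ambiguous. Both shocks push Y down, so Y falls.

Price level: ambiguous; output: falls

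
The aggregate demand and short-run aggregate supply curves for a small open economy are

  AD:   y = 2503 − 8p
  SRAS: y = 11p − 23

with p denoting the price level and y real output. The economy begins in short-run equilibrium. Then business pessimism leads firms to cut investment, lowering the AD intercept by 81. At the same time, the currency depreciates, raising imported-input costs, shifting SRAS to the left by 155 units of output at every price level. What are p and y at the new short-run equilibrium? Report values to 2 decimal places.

After both shocks: AD is y = 2422 − 8p and SRAS is y = 11p − 178.
Setting them equal: 2600 = 19p, so p = 136.84.
Substituting into AD, y = 1327.26.

p = 136.84, y = 1327.26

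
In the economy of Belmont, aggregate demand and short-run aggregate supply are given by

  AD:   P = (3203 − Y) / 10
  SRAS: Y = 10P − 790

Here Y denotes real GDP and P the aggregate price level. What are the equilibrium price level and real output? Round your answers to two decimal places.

P = 199.65, Y = 1206.50

Rearrange AD to Y = 3203 − 10P.
Set AD = SRAS: 3203 − 10P = 10P − 790, so 3993 = 20P and P = 199.65.
Substituting into AD, Y = 3203 − 10P = 1206.50.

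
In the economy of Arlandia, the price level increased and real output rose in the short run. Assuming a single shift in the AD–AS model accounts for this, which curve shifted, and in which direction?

AD shifted right

P rose and Y rose. An AD shift moves P and Y in the same direction; an SRAS shift moves them in opposite directions.
Here P and Y moved in the same direction, so the AD curve shifted.
Since Y rose, AD shifted right.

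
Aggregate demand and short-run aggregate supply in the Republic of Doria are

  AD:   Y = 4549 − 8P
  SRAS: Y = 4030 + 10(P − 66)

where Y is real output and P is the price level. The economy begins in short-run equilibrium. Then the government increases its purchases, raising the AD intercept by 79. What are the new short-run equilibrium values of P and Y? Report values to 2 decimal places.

P = 69.89, Y = 4068.89

This is a positive demand shock: AD shifts right.
New AD: Y = 4628 − 8P.
SRAS can be written Y = 3370 + 10P.
Set AD = SRAS: 4628 − 8P = 3370 + 10P, so 1258 = 18P and P = 69.89.
Substituting into AD, Y = 4068.89.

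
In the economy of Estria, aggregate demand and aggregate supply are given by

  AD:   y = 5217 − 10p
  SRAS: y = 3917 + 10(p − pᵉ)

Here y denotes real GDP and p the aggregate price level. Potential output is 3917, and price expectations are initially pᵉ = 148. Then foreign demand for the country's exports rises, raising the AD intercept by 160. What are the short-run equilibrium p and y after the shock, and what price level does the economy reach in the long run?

Short run: p = 147, y = 3907. Long run: p = 146.

AD shifts right: new AD is y = 5377 − 10p. With pᵉ = 148, SRAS is y = 2437 + 10p.
Short run: 5377 − 10p = 2437 + 10p gives 2940 = 20p, so p = 147 and y = 5377 − 10·147 = 3907.
y = 3907 is below potential 3917; expectations adjust and SRAS shifts right until y = 3917.
Long run: on the new AD curve, 3917 = 5377 − 10p gives p = 146.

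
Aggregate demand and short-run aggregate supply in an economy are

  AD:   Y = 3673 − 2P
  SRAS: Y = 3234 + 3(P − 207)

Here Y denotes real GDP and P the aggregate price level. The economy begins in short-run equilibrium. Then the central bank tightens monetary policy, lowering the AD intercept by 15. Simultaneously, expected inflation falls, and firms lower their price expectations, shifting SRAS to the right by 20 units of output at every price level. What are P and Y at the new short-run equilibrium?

P = 205, Y = 3248

After both shocks: AD is Y = 3658 − 2P and SRAS is Y = 2633 + 3P.
Setting them equal: 1025 = 5P, so P = 205.
Y = 3658 − 2·205 = 3248.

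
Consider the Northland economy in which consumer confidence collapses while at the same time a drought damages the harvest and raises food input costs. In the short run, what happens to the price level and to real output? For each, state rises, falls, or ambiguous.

The first event is a negative demand shock: AD shifts left, which by itself pushes P down and Y down.
The second is an adverse supply shock: SRAS shifts left, which by itself pushes P up and Y down.
The two shocks push P in opposite directions, so the effect on P is ambiguous. Both shocks push Y down, so Y falls.

Price level: ambiguous; output: falls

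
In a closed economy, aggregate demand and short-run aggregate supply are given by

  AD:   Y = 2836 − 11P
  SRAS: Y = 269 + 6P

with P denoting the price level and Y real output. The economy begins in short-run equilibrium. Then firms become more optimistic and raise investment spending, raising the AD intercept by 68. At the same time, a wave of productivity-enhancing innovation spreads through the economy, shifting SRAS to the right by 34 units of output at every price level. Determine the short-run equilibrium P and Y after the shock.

After both shocks: AD is Y = 2904 − 11P and SRAS is Y = 303 + 6P.
Setting them equal: 2601 = 17P, so P = 153.
Y = 2904 − 11·153 = 1221.

P = 153, Y = 1221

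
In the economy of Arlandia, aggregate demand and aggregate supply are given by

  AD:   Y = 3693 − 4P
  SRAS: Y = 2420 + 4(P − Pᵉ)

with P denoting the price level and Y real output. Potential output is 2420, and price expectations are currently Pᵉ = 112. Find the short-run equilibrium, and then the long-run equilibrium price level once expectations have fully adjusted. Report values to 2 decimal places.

Short run: with Pᵉ = 112, SRAS is Y = 1972 + 4P. Setting AD = SRAS gives 1721 = 8P, so P = 215.13 and Y = 3693 − 4P = 2832.50.
Output 2832.50 is above potential 2420, so over time expected prices rise and SRAS shifts left until Y returns to 2420.
Long run: Y = 2420 on the AD curve gives 2420 = 3693 − 4P, so P = 318.25.

Short run: P = 215.13, Y = 2832.50. Long run: P = 318.25.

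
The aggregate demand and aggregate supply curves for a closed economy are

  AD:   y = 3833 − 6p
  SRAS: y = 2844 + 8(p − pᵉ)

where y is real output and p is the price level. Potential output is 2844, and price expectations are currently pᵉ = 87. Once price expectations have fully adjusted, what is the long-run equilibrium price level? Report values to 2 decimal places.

Short run: with pᵉ = 87, SRAS is y = 2148 + 8p. Setting AD = SRAS gives 1685 = 14p, so p = 120.36 and y = 3833 − 6p = 3110.86.
Output 3110.86 is above potential 2844, so over time expected prices rise and SRAS shifts left until y returns to 2844.
Long run: y = 2844 on the AD curve gives 2844 = 3833 − 6p, so p = 164.83.

Long-run p = 164.83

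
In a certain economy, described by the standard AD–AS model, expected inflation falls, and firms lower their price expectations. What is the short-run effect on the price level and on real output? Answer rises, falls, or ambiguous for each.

Price level: falls; output: rises

This is a favourable supply shock: SRAS shifts right.
Moving along the downward-sloping AD curve, P falls and Y rises.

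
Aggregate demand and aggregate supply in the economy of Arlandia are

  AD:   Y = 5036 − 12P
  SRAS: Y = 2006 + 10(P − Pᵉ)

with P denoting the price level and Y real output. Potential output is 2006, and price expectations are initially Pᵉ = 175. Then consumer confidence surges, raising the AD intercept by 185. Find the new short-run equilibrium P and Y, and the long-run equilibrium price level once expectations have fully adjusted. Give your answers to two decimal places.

AD shifts right: new AD is Y = 5221 − 12P. With Pᵉ = 175, SRAS is Y = 256 + 10P.
Short run: 5221 − 12P = 256 + 10P gives 4965 = 22P, so P = 225.68 and Y = 5221 − 12P = 2512.82.
Y = 2512.82 is above potential 2006; expectations adjust and SRAS shifts left until Y = 2006.
Long run: on the new AD curve, 2006 = 5221 − 12P gives P = 267.92.

Short run: P = 225.68, Y = 2512.82. Long run: P = 267.92.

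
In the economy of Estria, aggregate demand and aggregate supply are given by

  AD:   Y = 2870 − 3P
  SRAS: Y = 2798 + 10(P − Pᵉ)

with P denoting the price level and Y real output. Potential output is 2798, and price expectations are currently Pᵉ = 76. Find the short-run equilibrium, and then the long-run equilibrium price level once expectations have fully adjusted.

Short run: P = 64, Y = 2678. Long run: P = 24.

Short run: with Pᵉ = 76, SRAS is Y = 2038 + 10P. Setting AD = SRAS gives 832 = 13P, so P = 64 and Y = 2870 − 3·64 = 2678.
Output 2678 is below potential 2798, so over time expected prices fall and SRAS shifts right until Y returns to 2798.
Long run: Y = 2798 on the AD curve gives 2798 = 2870 − 3P, so P = 24.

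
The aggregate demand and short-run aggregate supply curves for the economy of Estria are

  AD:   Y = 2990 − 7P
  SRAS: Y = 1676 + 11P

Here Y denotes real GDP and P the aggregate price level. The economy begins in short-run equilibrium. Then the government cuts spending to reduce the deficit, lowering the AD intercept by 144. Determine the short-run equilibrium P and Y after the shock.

P = 65, Y = 2391

This is a negative demand shock: AD shifts left.
New AD: Y = 2846 − 7P.
Set AD = SRAS: 2846 − 7P = 1676 + 11P, so 1170 = 18P and P = 65.
Y = 2846 − 7·65 = 2391.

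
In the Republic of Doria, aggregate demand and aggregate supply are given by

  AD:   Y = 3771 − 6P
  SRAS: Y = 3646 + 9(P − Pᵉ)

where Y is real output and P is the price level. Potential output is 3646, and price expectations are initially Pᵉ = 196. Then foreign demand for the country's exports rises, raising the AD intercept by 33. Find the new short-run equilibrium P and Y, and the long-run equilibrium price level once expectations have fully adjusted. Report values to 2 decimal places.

AD shifts right: new AD is Y = 3804 − 6P. With Pᵉ = 196, SRAS is Y = 1882 + 9P.
Short run: 3804 − 6P = 1882 + 9P gives 1922 = 15P, so P = 128.13 and Y = 3804 − 6P = 3035.20.
Y = 3035.20 is below potential 3646; expectations adjust and SRAS shifts right until Y = 3646.
Long run: on the new AD curve, 3646 = 3804 − 6P gives P = 26.33.

Short run: P = 128.13, Y = 3035.20. Long run: P = 26.33.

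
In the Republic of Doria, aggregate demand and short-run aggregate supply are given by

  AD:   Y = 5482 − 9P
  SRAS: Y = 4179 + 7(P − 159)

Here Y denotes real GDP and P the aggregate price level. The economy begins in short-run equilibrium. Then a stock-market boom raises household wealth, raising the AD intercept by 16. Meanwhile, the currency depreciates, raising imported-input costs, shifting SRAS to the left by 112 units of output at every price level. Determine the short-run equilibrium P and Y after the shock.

After both shocks: AD is Y = 5498 − 9P and SRAS is Y = 2954 + 7P.
Setting them equal: 2544 = 16P, so P = 159.
Y = 5498 − 9·159 = 4067.

P = 159, Y = 4067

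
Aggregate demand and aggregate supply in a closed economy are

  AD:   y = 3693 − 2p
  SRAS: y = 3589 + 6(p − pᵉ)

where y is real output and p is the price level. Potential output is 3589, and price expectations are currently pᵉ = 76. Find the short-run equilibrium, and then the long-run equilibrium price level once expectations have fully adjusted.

Short run: with pᵉ = 76, SRAS is y = 3133 + 6p. Setting AD = SRAS gives 560 = 8p, so p = 70 and y = 3693 − 2·70 = 3553.
Output 3553 is below potential 3589, so over time expected prices fall and SRAS shifts right until y returns to 3589.
Long run: y = 3589 on the AD curve gives 3589 = 3693 − 2p, so p = 52.

Short run: p = 70, y = 3553. Long run: p = 52.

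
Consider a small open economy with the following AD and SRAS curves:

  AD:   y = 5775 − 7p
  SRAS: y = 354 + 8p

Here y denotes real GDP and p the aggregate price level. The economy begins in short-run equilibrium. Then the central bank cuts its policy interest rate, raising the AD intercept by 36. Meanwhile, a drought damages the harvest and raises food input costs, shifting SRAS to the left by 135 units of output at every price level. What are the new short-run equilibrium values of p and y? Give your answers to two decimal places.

p = 372.80, y = 3201.40

After both shocks: AD is y = 5811 − 7p and SRAS is y = 219 + 8p.
Setting them equal: 5592 = 15p, so p = 372.80.
Substituting into AD, y = 3201.40.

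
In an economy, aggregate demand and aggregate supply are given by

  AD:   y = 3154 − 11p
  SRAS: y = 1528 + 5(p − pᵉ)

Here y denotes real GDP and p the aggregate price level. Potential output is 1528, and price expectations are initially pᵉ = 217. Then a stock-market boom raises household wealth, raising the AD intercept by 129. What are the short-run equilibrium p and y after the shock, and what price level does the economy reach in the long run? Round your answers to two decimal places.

AD shifts right: new AD is y = 3283 − 11p. With pᵉ = 217, SRAS is y = 443 + 5p.
Short run: 3283 − 11p = 443 + 5p gives 2840 = 16p, so p = 177.50 and y = 3283 − 11p = 1330.50.
y = 1330.50 is below potential 1528; expectations adjust and SRAS shifts right until y = 1528.
Long run: on the new AD curve, 1528 = 3283 − 11p gives p = 159.55.

Short run: p = 177.50, y = 1330.50. Long run: p = 159.55.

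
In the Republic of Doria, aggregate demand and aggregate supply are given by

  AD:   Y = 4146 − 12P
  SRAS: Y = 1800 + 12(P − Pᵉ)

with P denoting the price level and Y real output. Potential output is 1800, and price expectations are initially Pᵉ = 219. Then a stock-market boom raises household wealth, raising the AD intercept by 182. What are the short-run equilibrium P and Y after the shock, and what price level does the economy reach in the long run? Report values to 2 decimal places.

Short run: P = 214.83, Y = 1750.00. Long run: P = 210.67.

AD shifts right: new AD is Y = 4328 − 12P. With Pᵉ = 219, SRAS is Y = 12P − 828.
Short run: 4328 − 12P = 12P − 828 gives 5156 = 24P, so P = 214.83 and Y = 4328 − 12P = 1750.00.
Y = 1750.00 is below potential 1800; expectations adjust and SRAS shifts right until Y = 1800.
Long run: on the new AD curve, 1800 = 4328 − 12P gives P = 210.67.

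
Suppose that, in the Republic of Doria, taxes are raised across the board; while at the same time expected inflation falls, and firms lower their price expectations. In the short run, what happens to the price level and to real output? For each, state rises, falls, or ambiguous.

The first event is a negative demand shock: AD shifts left, which by itself pushes P down and Y down.
The second is a favourable supply shock: SRAS shifts right, which by itself pushes P down and Y up.
Both shocks push P down, so P falls. The two shocks push Y in opposite directions, so the effect on Y is ambiguous.

Price level: falls; output: ambiguous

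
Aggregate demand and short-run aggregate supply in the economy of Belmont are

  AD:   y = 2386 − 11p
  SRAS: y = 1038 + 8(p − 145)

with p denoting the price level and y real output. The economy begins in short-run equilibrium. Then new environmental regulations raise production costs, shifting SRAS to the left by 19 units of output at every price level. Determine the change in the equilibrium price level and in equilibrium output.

Δp = +1, Δy = -11

This is a negative supply shock: SRAS shifts left.
New SRAS: y = 8p − 141.
Set AD = SRAS: 2386 − 11p = 8p − 141, so 2527 = 19p and p = 133.
y = 2386 − 11·133 = 923.
Initially p = 132, y = 934, so Δp = +1 and Δy = -11.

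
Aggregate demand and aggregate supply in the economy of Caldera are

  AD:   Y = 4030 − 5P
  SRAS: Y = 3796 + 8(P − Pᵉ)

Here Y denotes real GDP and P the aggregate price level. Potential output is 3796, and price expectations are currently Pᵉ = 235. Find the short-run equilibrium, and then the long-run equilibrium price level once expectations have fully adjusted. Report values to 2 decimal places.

Short run: P = 162.62, Y = 3216.92. Long run: P = 46.80.

Short run: with Pᵉ = 235, SRAS is Y = 1916 + 8P. Setting AD = SRAS gives 2114 = 13P, so P = 162.62 and Y = 4030 − 5P = 3216.92.
Output 3216.92 is below potential 3796, so over time expected prices fall and SRAS shifts right until Y returns to 3796.
Long run: Y = 3796 on the AD curve gives 3796 = 4030 − 5P, so P = 46.80.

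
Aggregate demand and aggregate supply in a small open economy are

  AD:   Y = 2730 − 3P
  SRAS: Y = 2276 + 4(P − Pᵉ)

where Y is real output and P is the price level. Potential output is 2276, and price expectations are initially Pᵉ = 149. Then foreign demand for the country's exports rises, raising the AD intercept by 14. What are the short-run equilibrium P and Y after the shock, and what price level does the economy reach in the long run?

AD shifts right: new AD is Y = 2744 − 3P. With Pᵉ = 149, SRAS is Y = 1680 + 4P.
Short run: 2744 − 3P = 1680 + 4P gives 1064 = 7P, so P = 152 and Y = 2744 − 3·152 = 2288.
Y = 2288 is above potential 2276; expectations adjust and SRAS shifts left until Y = 2276.
Long run: on the new AD curve, 2276 = 2744 − 3P gives P = 156.

Short run: P = 152, Y = 2288. Long run: P = 156.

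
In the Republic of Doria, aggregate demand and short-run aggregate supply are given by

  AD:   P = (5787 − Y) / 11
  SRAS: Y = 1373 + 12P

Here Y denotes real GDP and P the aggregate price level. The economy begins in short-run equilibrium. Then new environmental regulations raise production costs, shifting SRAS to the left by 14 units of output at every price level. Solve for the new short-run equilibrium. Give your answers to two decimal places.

This is a negative supply shock: SRAS shifts left.
New SRAS: Y = 1359 + 12P.
Set AD = SRAS: 5787 − 11P = 1359 + 12P, so 4428 = 23P and P = 192.52.
Substituting into AD, Y = 3669.26.

P = 192.52, Y = 3669.26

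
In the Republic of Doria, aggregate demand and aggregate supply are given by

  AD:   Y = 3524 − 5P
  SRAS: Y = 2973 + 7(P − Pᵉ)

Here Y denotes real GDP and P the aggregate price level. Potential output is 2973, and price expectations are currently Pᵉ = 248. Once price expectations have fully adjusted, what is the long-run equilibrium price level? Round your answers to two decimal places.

Long-run P = 110.20

Short run: with Pᵉ = 248, SRAS is Y = 1237 + 7P. Setting AD = SRAS gives 2287 = 12P, so P = 190.58 and Y = 3524 − 5P = 2571.08.
Output 2571.08 is below potential 2973, so over time expected prices fall and SRAS shifts right until Y returns to 2973.
Long run: Y = 2973 on the AD curve gives 2973 = 3524 − 5P, so P = 110.20.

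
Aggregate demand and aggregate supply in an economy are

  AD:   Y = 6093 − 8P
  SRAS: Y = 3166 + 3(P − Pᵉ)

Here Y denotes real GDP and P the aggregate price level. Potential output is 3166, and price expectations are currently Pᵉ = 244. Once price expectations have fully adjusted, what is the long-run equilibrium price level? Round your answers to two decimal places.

Long-run P = 365.88

Short run: with Pᵉ = 244, SRAS is Y = 2434 + 3P. Setting AD = SRAS gives 3659 = 11P, so P = 332.64 and Y = 6093 − 8P = 3431.91.
Output 3431.91 is above potential 3166, so over time expected prices rise and SRAS shifts left until Y returns to 3166.
Long run: Y = 3166 on the AD curve gives 3166 = 6093 − 8P, so P = 365.88.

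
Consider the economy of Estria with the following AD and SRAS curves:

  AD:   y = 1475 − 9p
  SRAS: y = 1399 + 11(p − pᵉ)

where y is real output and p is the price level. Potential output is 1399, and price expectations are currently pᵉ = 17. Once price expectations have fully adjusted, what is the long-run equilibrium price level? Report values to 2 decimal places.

Long-run p = 8.44

Short run: with pᵉ = 17, SRAS is y = 1212 + 11p. Setting AD = SRAS gives 263 = 20p, so p = 13.15 and y = 1475 − 9p = 1356.65.
Output 1356.65 is below potential 1399, so over time expected prices fall and SRAS shifts right until y returns to 1399.
Long run: y = 1399 on the AD curve gives 1399 = 1475 − 9p, so p = 8.44.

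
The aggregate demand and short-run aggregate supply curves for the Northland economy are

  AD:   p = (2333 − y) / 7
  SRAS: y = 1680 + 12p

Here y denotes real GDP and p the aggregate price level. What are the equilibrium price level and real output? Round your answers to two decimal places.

p = 34.37, y = 2092.42

Rearrange AD to y = 2333 − 7p.
Set AD = SRAS: 2333 − 7p = 1680 + 12p, so 653 = 19p and p = 34.37.
Substituting into AD, y = 2333 − 7p = 2092.42.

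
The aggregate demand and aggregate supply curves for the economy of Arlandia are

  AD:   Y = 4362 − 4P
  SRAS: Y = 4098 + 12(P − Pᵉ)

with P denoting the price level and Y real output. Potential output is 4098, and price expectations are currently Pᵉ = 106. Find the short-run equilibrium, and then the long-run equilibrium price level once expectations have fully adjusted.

Short run: P = 96, Y = 3978. Long run: P = 66.

Short run: with Pᵉ = 106, SRAS is Y = 2826 + 12P. Setting AD = SRAS gives 1536 = 16P, so P = 96 and Y = 4362 − 4·96 = 3978.
Output 3978 is below potential 4098, so over time expected prices fall and SRAS shifts right until Y returns to 4098.
Long run: Y = 4098 on the AD curve gives 4098 = 4362 − 4P, so P = 66.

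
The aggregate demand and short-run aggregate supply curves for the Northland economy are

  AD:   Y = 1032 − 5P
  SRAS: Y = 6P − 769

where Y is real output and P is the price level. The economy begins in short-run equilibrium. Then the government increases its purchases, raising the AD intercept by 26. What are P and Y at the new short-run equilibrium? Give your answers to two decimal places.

This is a positive demand shock: AD shifts right.
New AD: Y = 1058 − 5P.
Set AD = SRAS: 1058 − 5P = 6P − 769, so 1827 = 11P and P = 166.09.
Substituting into AD, Y = 227.55.

P = 166.09, Y = 227.55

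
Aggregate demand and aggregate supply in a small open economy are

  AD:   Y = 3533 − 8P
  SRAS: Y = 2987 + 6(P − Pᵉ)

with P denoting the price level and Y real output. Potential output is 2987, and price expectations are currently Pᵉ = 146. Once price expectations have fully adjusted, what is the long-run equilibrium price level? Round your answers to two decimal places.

Short run: with Pᵉ = 146, SRAS is Y = 2111 + 6P. Setting AD = SRAS gives 1422 = 14P, so P = 101.57 and Y = 3533 − 8P = 2720.43.
Output 2720.43 is below potential 2987, so over time expected prices fall and SRAS shifts right until Y returns to 2987.
Long run: Y = 2987 on the AD curve gives 2987 = 3533 − 8P, so P = 68.25.

Long-run P = 68.25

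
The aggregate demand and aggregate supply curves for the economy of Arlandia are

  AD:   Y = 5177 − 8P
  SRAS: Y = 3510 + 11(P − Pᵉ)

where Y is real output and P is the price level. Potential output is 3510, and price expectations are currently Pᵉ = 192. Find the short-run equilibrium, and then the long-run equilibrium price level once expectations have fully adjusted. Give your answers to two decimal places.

Short run: P = 198.89, Y = 3585.84. Long run: P = 208.38.

Short run: with Pᵉ = 192, SRAS is Y = 1398 + 11P. Setting AD = SRAS gives 3779 = 19P, so P = 198.89 and Y = 5177 − 8P = 3585.84.
Output 3585.84 is above potential 3510, so over time expected prices rise and SRAS shifts left until Y returns to 3510.
Long run: Y = 3510 on the AD curve gives 3510 = 5177 − 8P, so P = 208.38.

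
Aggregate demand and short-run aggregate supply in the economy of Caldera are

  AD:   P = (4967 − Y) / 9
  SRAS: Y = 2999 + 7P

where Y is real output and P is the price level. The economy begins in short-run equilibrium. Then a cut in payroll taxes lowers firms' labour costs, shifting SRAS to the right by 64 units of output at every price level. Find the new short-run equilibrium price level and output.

P = 119, Y = 3896

This is a positive supply shock: SRAS shifts right.
New SRAS: Y = 3063 + 7P.
Set AD = SRAS: 4967 − 9P = 3063 + 7P, so 1904 = 16P and P = 119.
Y = 4967 − 9·119 = 3896.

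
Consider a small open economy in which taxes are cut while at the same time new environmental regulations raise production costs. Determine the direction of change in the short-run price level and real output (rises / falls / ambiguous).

Price level: rises; output: ambiguous

The first event is a positive demand shock: AD shifts right, which by itself pushes P up and Y up.
The second is an adverse supply shock: SRAS shifts left, which by itself pushes P up and Y down.
Both shocks push P up, so P rises. The two shocks push Y in opposite directions, so the effect on Y is ambiguous.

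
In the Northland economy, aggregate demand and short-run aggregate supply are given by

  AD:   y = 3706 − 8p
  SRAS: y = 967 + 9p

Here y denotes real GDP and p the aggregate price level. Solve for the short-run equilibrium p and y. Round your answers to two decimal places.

p = 161.12, y = 2417.06

Set AD = SRAS: 3706 − 8p = 967 + 9p, so 2739 = 17p and p = 161.12.
Substituting into AD, y = 3706 − 8p = 2417.06.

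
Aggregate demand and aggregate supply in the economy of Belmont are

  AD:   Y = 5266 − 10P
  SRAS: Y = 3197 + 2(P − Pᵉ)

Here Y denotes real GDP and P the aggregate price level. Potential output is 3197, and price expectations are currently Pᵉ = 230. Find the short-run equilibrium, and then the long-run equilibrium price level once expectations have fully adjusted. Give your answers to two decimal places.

Short run: P = 210.75, Y = 3158.50. Long run: P = 206.90.

Short run: with Pᵉ = 230, SRAS is Y = 2737 + 2P. Setting AD = SRAS gives 2529 = 12P, so P = 210.75 and Y = 5266 − 10P = 3158.50.
Output 3158.50 is below potential 3197, so over time expected prices fall and SRAS shifts right until Y returns to 3197.
Long run: Y = 3197 on the AD curve gives 3197 = 5266 − 10P, so P = 206.90.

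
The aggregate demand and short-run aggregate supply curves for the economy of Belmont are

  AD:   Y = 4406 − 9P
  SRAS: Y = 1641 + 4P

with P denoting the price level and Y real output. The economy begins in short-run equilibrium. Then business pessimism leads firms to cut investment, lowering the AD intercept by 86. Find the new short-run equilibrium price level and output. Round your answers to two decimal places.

This is a negative demand shock: AD shifts left.
New AD: Y = 4320 − 9P.
Set AD = SRAS: 4320 − 9P = 1641 + 4P, so 2679 = 13P and P = 206.08.
Substituting into AD, Y = 2465.31.

P = 206.08, Y = 2465.31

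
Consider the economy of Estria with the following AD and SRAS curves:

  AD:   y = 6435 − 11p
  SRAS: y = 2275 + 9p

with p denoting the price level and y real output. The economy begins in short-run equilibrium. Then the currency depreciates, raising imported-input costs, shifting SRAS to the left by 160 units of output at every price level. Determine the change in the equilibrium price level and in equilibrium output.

Δp = +8, Δy = -88

This is a negative supply shock: SRAS shifts left.
New SRAS: y = 2115 + 9p.
Set AD = SRAS: 6435 − 11p = 2115 + 9p, so 4320 = 20p and p = 216.
y = 6435 − 11·216 = 4059.
Initially p = 208, y = 4147, so Δp = +8 and Δy = -88.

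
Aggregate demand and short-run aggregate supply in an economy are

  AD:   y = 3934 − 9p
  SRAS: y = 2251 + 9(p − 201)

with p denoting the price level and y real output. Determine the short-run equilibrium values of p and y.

p = 194, y = 2188

Write SRAS as y = 2251 + 9p − 1809 = 442 + 9p.
Set AD = SRAS: 3934 − 9p = 442 + 9p, so 3492 = 18p and p = 194.
Then y = 3934 − 9·194 = 2188.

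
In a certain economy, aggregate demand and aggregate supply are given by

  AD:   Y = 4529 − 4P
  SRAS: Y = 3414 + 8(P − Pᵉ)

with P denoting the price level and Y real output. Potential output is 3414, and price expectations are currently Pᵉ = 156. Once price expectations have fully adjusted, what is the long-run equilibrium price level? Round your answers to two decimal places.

Short run: with Pᵉ = 156, SRAS is Y = 2166 + 8P. Setting AD = SRAS gives 2363 = 12P, so P = 196.92 and Y = 4529 − 4P = 3741.33.
Output 3741.33 is above potential 3414, so over time expected prices rise and SRAS shifts left until Y returns to 3414.
Long run: Y = 3414 on the AD curve gives 3414 = 4529 − 4P, so P = 278.75.

Long-run P = 278.75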